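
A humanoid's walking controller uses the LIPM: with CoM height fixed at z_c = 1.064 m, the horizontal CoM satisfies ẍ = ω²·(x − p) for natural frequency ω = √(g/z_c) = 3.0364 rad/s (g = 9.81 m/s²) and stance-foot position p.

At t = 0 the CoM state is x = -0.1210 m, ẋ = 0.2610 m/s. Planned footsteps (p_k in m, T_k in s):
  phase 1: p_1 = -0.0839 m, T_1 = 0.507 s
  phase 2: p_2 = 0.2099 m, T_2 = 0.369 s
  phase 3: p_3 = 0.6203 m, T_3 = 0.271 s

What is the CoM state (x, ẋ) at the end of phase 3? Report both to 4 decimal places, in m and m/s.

phase 1: p=-0.0839, T=0.507, ωT=1.539455, cosh=2.438273, sinh=2.223775; start (x,ẋ)=(-0.121000, 0.261000) → end (x,ẋ)=(0.016789, 0.385880)
phase 2: p=0.2099, T=0.369, ωT=1.120432, cosh=1.696158, sinh=1.370019; start (x,ẋ)=(0.016789, 0.385880) → end (x,ẋ)=(0.056462, -0.148813)
phase 3: p=0.6203, T=0.271, ωT=0.822864, cosh=1.358092, sinh=0.918920; start (x,ẋ)=(0.056462, -0.148813) → end (x,ẋ)=(-0.190480, -1.775328)

x = -0.1905, ẋ = -1.7753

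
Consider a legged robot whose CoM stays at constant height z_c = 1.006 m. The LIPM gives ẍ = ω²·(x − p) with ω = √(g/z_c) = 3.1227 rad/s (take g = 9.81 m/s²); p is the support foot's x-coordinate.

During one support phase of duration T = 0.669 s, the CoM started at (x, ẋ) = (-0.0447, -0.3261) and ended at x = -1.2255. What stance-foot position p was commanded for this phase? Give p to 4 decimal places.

ωT = 3.1227·0.669 = 2.089086; cosh(ωT) = 4.100666, sinh(ωT) = 3.976866
x(T) = p + (x₀−p)·cosh(ωT) + (ẋ₀/ω)·sinh(ωT) ⇒ p·(1 − cosh) = x(T) − x₀·cosh − (ẋ₀/ω)·sinh
numerator   = -1.2255 − (-0.0447)·4.100666 − (-0.3261/3.1227)·3.976866 = -0.626901
denominator = 1 − 4.100666 = -3.100666
p = -0.626901 / -3.100666 = 0.2022

p = 0.2022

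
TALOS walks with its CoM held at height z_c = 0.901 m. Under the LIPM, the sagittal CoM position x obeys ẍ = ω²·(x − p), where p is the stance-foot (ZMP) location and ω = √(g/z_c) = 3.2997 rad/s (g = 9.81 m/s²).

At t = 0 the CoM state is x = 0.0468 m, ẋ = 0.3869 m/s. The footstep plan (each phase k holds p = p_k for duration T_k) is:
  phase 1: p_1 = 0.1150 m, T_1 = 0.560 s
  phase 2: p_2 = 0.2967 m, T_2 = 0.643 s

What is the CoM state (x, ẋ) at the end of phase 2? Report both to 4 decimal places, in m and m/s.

x = 0.8248, ẋ = 1.8260

phase 1: p=0.1150, T=0.560, ωT=1.847832, cosh=3.251812, sinh=3.094234; start (x,ẋ)=(0.046800, 0.386900) → end (x,ẋ)=(0.256035, 0.561801)
phase 2: p=0.2967, T=0.643, ωT=2.121707, cosh=4.232599, sinh=4.112772; start (x,ẋ)=(0.256035, 0.561801) → end (x,ẋ)=(0.824814, 1.826016)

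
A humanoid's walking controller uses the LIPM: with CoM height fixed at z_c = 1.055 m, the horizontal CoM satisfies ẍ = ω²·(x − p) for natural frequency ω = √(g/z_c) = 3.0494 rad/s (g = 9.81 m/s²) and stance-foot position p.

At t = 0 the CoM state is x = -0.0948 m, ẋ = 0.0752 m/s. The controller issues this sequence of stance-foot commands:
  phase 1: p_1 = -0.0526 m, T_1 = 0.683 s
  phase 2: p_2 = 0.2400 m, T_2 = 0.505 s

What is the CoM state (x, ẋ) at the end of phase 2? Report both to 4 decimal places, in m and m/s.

x = -0.8030, ẋ = -2.9837

phase 1: p=-0.0526, T=0.683, ωT=2.082740, cosh=4.075511, sinh=3.950922; start (x,ẋ)=(-0.094800, 0.075200) → end (x,ẋ)=(-0.127154, -0.201945)
phase 2: p=0.2400, T=0.505, ωT=1.539947, cosh=2.439368, sinh=2.224975; start (x,ẋ)=(-0.127154, -0.201945) → end (x,ẋ)=(-0.802973, -2.983702)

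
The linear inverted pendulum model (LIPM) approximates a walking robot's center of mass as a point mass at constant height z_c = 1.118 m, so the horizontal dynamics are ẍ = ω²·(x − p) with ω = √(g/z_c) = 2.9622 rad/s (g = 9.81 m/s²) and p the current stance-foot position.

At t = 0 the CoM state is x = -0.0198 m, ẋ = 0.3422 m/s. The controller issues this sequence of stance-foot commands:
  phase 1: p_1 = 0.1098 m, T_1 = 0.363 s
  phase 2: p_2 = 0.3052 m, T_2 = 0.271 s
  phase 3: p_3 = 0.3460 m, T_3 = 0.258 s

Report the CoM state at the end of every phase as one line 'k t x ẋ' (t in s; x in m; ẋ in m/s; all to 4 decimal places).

phase 1: p=0.1098, T=0.363, ωT=1.075279, cosh=1.636006, sinh=1.294803; start (x,ẋ)=(-0.019800, 0.342200) → end (x,ẋ)=(0.047352, 0.062765)
phase 2: p=0.3052, T=0.271, ωT=0.802756, cosh=1.339888, sinh=0.891796; start (x,ẋ)=(0.047352, 0.062765) → end (x,ẋ)=(-0.021391, -0.597053)
phase 3: p=0.3460, T=0.258, ωT=0.764248, cosh=1.306531, sinh=0.840847; start (x,ẋ)=(-0.021391, -0.597053) → end (x,ẋ)=(-0.303487, -1.695150)

1 0.3630 0.0474 0.0628
2 0.6340 -0.0214 -0.5971
3 0.8920 -0.3035 -1.6952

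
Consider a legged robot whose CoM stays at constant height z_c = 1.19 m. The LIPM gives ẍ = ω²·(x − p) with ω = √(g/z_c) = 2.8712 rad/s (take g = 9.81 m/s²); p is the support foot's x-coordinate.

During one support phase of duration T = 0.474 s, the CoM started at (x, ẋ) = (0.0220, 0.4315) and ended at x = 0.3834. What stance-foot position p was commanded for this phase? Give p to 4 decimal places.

p = -0.0593

ωT = 2.8712·0.474 = 1.360949; cosh(ωT) = 2.078155, sinh(ωT) = 1.821737
x(T) = p + (x₀−p)·cosh(ωT) + (ẋ₀/ω)·sinh(ωT) ⇒ p·(1 − cosh) = x(T) − x₀·cosh − (ẋ₀/ω)·sinh
numerator   = 0.3834 − (0.0220)·2.078155 − (0.4315/2.8712)·1.821737 = 0.063900
denominator = 1 − 2.078155 = -1.078155
p = 0.063900 / -1.078155 = -0.0593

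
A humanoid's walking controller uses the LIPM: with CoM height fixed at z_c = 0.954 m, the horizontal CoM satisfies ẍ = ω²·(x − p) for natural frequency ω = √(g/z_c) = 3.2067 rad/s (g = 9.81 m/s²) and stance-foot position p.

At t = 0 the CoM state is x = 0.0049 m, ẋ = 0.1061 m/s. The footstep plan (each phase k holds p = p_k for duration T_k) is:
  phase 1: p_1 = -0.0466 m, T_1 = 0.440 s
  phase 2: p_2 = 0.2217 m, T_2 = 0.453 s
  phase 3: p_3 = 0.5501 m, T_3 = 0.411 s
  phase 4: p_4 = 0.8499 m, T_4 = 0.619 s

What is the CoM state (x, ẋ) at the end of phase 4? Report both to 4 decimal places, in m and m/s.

x = -0.1723, ẋ = -3.0998

phase 1: p=-0.0466, T=0.440, ωT=1.410948, cosh=2.171876, sinh=1.927964; start (x,ẋ)=(0.004900, 0.106100) → end (x,ẋ)=(0.129042, 0.548830)
phase 2: p=0.2217, T=0.453, ωT=1.452635, cosh=2.254158, sinh=2.020205; start (x,ẋ)=(0.129042, 0.548830) → end (x,ẋ)=(0.358595, 0.636894)
phase 3: p=0.5501, T=0.411, ωT=1.317954, cosh=2.001726, sinh=1.734043; start (x,ẋ)=(0.358595, 0.636894) → end (x,ẋ)=(0.511163, 0.210009)
phase 4: p=0.8499, T=0.619, ωT=1.984947, cosh=3.708026, sinh=3.570638; start (x,ẋ)=(0.511163, 0.210009) → end (x,ẋ)=(-0.172303, -3.099810)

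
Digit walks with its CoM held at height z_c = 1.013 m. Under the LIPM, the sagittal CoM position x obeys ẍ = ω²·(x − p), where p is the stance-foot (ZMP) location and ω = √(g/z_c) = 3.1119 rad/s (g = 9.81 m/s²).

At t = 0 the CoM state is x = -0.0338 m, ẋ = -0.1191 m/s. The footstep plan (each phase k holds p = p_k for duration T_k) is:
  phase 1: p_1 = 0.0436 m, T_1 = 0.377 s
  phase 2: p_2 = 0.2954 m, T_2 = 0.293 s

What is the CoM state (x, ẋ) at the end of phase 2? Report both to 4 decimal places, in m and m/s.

x = -0.5362, ẋ = -2.2579

phase 1: p=0.0436, T=0.377, ωT=1.173186, cosh=1.770827, sinh=1.461448; start (x,ẋ)=(-0.033800, -0.119100) → end (x,ẋ)=(-0.149395, -0.562911)
phase 2: p=0.2954, T=0.293, ωT=0.911787, cosh=1.445285, sinh=1.043480; start (x,ẋ)=(-0.149395, -0.562911) → end (x,ẋ)=(-0.536211, -2.257909)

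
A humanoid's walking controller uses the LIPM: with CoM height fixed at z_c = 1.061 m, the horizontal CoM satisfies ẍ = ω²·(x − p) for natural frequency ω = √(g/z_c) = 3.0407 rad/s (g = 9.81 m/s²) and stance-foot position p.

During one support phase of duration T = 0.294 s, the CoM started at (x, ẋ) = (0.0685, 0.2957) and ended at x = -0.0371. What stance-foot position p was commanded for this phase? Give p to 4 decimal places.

p = 0.5477

ωT = 3.0407·0.294 = 0.893966; cosh(ωT) = 1.426918, sinh(ωT) = 1.017888
x(T) = p + (x₀−p)·cosh(ωT) + (ẋ₀/ω)·sinh(ωT) ⇒ p·(1 − cosh) = x(T) − x₀·cosh − (ẋ₀/ω)·sinh
numerator   = -0.0371 − (0.0685)·1.426918 − (0.2957/3.0407)·1.017888 = -0.233831
denominator = 1 − 1.426918 = -0.426918
p = -0.233831 / -0.426918 = 0.5477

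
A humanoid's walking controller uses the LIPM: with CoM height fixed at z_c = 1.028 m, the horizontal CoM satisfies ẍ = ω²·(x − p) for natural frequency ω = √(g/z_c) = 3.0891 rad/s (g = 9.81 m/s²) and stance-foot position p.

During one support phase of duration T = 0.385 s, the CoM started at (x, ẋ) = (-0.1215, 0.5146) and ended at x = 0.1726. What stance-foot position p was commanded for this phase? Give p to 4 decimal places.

p = -0.1792

ωT = 3.0891·0.385 = 1.189304; cosh(ωT) = 1.794613, sinh(ωT) = 1.490180
x(T) = p + (x₀−p)·cosh(ωT) + (ẋ₀/ω)·sinh(ωT) ⇒ p·(1 − cosh) = x(T) − x₀·cosh − (ẋ₀/ω)·sinh
numerator   = 0.1726 − (-0.1215)·1.794613 − (0.5146/3.0891)·1.490180 = 0.142403
denominator = 1 − 1.794613 = -0.794613
p = 0.142403 / -0.794613 = -0.1792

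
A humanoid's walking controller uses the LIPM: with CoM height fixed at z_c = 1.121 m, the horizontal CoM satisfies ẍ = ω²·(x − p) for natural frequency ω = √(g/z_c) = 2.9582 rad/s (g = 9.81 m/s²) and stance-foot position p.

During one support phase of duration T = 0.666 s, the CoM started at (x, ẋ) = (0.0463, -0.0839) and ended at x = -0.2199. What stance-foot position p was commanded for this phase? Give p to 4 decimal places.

p = 0.1090

ωT = 2.9582·0.666 = 1.970161; cosh(ωT) = 3.655633, sinh(ωT) = 3.516199
x(T) = p + (x₀−p)·cosh(ωT) + (ẋ₀/ω)·sinh(ωT) ⇒ p·(1 − cosh) = x(T) − x₀·cosh − (ẋ₀/ω)·sinh
numerator   = -0.2199 − (0.0463)·3.655633 − (-0.0839/2.9582)·3.516199 = -0.289430
denominator = 1 − 3.655633 = -2.655633
p = -0.289430 / -2.655633 = 0.1090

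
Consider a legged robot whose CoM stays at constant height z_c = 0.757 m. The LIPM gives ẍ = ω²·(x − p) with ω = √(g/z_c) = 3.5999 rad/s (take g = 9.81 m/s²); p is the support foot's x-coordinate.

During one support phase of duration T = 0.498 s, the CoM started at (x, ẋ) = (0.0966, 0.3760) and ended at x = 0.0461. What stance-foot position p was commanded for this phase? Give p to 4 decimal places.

p = 0.2670

ωT = 3.5999·0.498 = 1.792750; cosh(ωT) = 3.086224, sinh(ωT) = 2.919723
x(T) = p + (x₀−p)·cosh(ωT) + (ẋ₀/ω)·sinh(ωT) ⇒ p·(1 − cosh) = x(T) − x₀·cosh − (ẋ₀/ω)·sinh
numerator   = 0.0461 − (0.0966)·3.086224 − (0.3760/3.5999)·2.919723 = -0.556987
denominator = 1 − 3.086224 = -2.086224
p = -0.556987 / -2.086224 = 0.2670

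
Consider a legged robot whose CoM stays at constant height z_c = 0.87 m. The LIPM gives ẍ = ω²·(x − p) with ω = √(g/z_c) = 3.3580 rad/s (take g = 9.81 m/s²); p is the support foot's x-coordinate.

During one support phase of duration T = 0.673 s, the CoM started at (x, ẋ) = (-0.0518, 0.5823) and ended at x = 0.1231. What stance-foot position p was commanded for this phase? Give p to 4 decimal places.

p = 0.1165

ωT = 3.3580·0.673 = 2.259934; cosh(ωT) = 4.843407, sinh(ωT) = 4.739050
x(T) = p + (x₀−p)·cosh(ωT) + (ẋ₀/ω)·sinh(ωT) ⇒ p·(1 − cosh) = x(T) − x₀·cosh − (ẋ₀/ω)·sinh
numerator   = 0.1231 − (-0.0518)·4.843407 − (0.5823/3.3580)·4.739050 = -0.447795
denominator = 1 − 4.843407 = -3.843407
p = -0.447795 / -3.843407 = 0.1165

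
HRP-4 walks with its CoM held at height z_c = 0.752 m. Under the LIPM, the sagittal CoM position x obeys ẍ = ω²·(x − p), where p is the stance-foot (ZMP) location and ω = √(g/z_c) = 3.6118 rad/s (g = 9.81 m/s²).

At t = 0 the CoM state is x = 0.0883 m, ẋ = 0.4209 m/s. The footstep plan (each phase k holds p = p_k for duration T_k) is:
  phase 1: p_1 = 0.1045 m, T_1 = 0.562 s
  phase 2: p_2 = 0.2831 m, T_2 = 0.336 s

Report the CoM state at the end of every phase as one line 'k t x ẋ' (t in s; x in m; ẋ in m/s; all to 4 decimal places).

1 0.5620 0.4777 1.4109
2 0.8980 1.2388 3.6620

phase 1: p=0.1045, T=0.562, ωT=2.029832, cosh=3.872081, sinh=3.740723; start (x,ẋ)=(0.088300, 0.420900) → end (x,ẋ)=(0.477696, 1.410885)
phase 2: p=0.2831, T=0.336, ωT=1.213565, cosh=1.831298, sinh=1.534162; start (x,ẋ)=(0.477696, 1.410885) → end (x,ẋ)=(1.238757, 3.662026)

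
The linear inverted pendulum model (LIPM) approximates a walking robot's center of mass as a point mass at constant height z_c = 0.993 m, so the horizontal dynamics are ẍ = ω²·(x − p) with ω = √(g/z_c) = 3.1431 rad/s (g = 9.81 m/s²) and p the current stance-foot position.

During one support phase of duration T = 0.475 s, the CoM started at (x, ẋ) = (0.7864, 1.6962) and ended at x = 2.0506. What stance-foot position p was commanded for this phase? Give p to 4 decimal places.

ωT = 3.1431·0.475 = 1.492973; cosh(ωT) = 2.337504, sinh(ωT) = 2.112800
x(T) = p + (x₀−p)·cosh(ωT) + (ẋ₀/ω)·sinh(ωT) ⇒ p·(1 − cosh) = x(T) − x₀·cosh − (ẋ₀/ω)·sinh
numerator   = 2.0506 − (0.7864)·2.337504 − (1.6962/3.1431)·2.112800 = -0.927803
denominator = 1 − 2.337504 = -1.337504
p = -0.927803 / -1.337504 = 0.6937

p = 0.6937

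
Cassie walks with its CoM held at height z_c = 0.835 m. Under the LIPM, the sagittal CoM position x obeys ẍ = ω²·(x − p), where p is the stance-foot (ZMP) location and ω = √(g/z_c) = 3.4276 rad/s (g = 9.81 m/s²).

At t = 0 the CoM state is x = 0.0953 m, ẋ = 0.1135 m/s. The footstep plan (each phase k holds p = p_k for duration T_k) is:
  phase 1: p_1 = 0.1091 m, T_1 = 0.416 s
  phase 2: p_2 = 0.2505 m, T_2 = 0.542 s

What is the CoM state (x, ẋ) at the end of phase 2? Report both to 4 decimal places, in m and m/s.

phase 1: p=0.1091, T=0.416, ωT=1.425882, cosh=2.200911, sinh=1.960614; start (x,ẋ)=(0.095300, 0.113500) → end (x,ẋ)=(0.143650, 0.157065)
phase 2: p=0.2505, T=0.542, ωT=1.857759, cosh=3.282690, sinh=3.126668; start (x,ẋ)=(0.143650, 0.157065) → end (x,ẋ)=(0.043020, -0.629510)

x = 0.0430, ẋ = -0.6295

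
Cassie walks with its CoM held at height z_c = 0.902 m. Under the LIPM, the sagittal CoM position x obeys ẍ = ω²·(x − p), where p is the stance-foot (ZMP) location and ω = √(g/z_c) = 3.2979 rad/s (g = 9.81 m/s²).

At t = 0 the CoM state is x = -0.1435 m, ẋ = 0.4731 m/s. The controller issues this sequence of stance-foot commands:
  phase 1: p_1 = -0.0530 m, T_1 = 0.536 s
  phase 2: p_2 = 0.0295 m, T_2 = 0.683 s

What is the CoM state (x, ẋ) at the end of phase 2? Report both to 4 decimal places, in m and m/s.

phase 1: p=-0.0530, T=0.536, ωT=1.767674, cosh=3.013973, sinh=2.843243; start (x,ẋ)=(-0.143500, 0.473100) → end (x,ẋ)=(0.082113, 0.577316)
phase 2: p=0.0295, T=0.683, ωT=2.252466, cosh=4.808149, sinh=4.703009; start (x,ẋ)=(0.082113, 0.577316) → end (x,ẋ)=(1.105759, 3.591849)

x = 1.1058, ẋ = 3.5918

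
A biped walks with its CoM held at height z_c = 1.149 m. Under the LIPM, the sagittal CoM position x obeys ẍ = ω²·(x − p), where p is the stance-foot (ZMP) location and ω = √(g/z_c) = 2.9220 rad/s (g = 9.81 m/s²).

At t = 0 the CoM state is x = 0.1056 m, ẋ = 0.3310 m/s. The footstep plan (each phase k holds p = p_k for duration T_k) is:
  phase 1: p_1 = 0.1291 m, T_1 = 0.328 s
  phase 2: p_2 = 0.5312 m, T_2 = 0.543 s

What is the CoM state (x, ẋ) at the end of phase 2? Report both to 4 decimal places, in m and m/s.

x = 0.0742, ẋ = -1.0637

phase 1: p=0.1291, T=0.328, ωT=0.958416, cosh=1.495531, sinh=1.112031; start (x,ẋ)=(0.105600, 0.331000) → end (x,ẋ)=(0.219924, 0.418661)
phase 2: p=0.5312, T=0.543, ωT=1.586646, cosh=2.545970, sinh=2.341359; start (x,ẋ)=(0.219924, 0.418661) → end (x,ẋ)=(0.074169, -1.063679)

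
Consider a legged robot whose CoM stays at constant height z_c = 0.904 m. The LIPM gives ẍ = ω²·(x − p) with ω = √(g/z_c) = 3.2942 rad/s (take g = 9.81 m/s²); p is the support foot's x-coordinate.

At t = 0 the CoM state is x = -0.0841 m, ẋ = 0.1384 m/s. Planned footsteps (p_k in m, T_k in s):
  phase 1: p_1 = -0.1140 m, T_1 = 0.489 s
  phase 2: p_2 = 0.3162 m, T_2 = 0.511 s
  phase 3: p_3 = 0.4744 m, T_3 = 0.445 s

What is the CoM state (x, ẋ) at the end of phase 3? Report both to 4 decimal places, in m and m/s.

x = -0.7133, ẋ = -3.7312

phase 1: p=-0.1140, T=0.489, ωT=1.610864, cosh=2.603425, sinh=2.403710; start (x,ẋ)=(-0.084100, 0.138400) → end (x,ẋ)=(0.064830, 0.597071)
phase 2: p=0.3162, T=0.511, ωT=1.683336, cosh=2.784620, sinh=2.598867; start (x,ẋ)=(0.064830, 0.597071) → end (x,ẋ)=(0.087273, -0.489409)
phase 3: p=0.4744, T=0.445, ωT=1.465919, cosh=2.281194, sinh=2.050328; start (x,ẋ)=(0.087273, -0.489409) → end (x,ẋ)=(-0.713323, -3.731168)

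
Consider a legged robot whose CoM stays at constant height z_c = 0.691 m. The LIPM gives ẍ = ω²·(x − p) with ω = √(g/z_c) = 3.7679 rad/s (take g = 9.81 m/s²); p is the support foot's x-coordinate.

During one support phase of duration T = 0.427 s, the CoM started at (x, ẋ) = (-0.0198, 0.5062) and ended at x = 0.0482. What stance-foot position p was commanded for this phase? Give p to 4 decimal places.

ωT = 3.7679·0.427 = 1.608893; cosh(ωT) = 2.598693, sinh(ωT) = 2.398584
x(T) = p + (x₀−p)·cosh(ωT) + (ẋ₀/ω)·sinh(ωT) ⇒ p·(1 − cosh) = x(T) − x₀·cosh − (ẋ₀/ω)·sinh
numerator   = 0.0482 − (-0.0198)·2.598693 − (0.5062/3.7679)·2.398584 = -0.222585
denominator = 1 − 2.598693 = -1.598693
p = -0.222585 / -1.598693 = 0.1392

p = 0.1392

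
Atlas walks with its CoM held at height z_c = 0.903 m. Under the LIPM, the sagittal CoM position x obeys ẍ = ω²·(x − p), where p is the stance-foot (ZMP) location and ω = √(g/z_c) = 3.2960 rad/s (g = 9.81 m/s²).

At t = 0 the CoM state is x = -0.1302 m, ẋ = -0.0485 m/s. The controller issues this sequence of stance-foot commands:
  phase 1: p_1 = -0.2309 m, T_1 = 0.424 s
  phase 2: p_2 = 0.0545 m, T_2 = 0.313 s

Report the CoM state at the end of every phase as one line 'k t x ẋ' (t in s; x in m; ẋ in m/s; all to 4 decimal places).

1 0.4240 -0.0427 0.5262
2 0.7370 0.0963 0.4395

phase 1: p=-0.2309, T=0.424, ωT=1.397504, cosh=2.146152, sinh=1.898939; start (x,ẋ)=(-0.130200, -0.048500) → end (x,ẋ)=(-0.042725, 0.526183)
phase 2: p=0.0545, T=0.313, ωT=1.031648, cosh=1.581052, sinh=1.224633; start (x,ẋ)=(-0.042725, 0.526183) → end (x,ẋ)=(0.096286, 0.439485)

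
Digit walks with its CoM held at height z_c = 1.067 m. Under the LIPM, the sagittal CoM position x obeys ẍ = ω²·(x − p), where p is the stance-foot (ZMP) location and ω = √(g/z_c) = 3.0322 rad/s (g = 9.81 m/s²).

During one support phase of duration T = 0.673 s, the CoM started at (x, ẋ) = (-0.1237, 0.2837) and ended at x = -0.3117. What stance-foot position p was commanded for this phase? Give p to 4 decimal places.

p = 0.0624

ωT = 3.0322·0.673 = 2.040671; cosh(ωT) = 3.912855, sinh(ωT) = 3.782913
x(T) = p + (x₀−p)·cosh(ωT) + (ẋ₀/ω)·sinh(ωT) ⇒ p·(1 − cosh) = x(T) − x₀·cosh − (ẋ₀/ω)·sinh
numerator   = -0.3117 − (-0.1237)·3.912855 − (0.2837/3.0322)·3.782913 = -0.181618
denominator = 1 − 3.912855 = -2.912855
p = -0.181618 / -2.912855 = 0.0624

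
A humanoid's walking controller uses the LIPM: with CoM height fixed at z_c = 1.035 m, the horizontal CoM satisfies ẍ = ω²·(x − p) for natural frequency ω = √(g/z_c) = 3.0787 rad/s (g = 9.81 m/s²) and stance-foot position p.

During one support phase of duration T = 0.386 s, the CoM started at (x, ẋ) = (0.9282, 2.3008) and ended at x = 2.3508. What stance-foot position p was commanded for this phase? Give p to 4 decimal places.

ωT = 3.0787·0.386 = 1.188378; cosh(ωT) = 1.793235, sinh(ωT) = 1.488520
x(T) = p + (x₀−p)·cosh(ωT) + (ẋ₀/ω)·sinh(ωT) ⇒ p·(1 − cosh) = x(T) − x₀·cosh − (ẋ₀/ω)·sinh
numerator   = 2.3508 − (0.9282)·1.793235 − (2.3008/3.0787)·1.488520 = -0.426094
denominator = 1 − 1.793235 = -0.793235
p = -0.426094 / -0.793235 = 0.5372

p = 0.5372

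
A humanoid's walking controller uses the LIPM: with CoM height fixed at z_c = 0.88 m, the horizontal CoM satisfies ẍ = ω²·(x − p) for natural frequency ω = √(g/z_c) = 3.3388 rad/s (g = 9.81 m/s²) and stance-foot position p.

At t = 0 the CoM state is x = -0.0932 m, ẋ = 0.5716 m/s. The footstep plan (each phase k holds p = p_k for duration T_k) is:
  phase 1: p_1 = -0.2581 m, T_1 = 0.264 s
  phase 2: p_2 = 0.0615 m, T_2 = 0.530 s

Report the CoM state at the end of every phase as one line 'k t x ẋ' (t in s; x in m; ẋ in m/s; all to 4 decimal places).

1 0.2640 0.1463 1.3590
2 0.7940 1.4773 4.9103

phase 1: p=-0.2581, T=0.264, ωT=0.881443, cosh=1.414283, sinh=1.000098; start (x,ẋ)=(-0.093200, 0.571600) → end (x,ẋ)=(0.146331, 1.359027)
phase 2: p=0.0615, T=0.530, ωT=1.769564, cosh=3.019351, sinh=2.848943; start (x,ẋ)=(0.146331, 1.359027) → end (x,ẋ)=(1.477271, 4.910299)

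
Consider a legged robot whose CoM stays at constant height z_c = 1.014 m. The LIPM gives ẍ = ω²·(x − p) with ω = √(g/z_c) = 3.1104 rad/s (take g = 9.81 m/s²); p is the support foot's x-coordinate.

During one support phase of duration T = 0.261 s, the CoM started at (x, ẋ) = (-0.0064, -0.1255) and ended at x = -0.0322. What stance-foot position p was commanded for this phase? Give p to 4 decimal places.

ωT = 3.1104·0.261 = 0.811814; cosh(ωT) = 1.348021, sinh(ωT) = 0.903969
x(T) = p + (x₀−p)·cosh(ωT) + (ẋ₀/ω)·sinh(ωT) ⇒ p·(1 − cosh) = x(T) − x₀·cosh − (ẋ₀/ω)·sinh
numerator   = -0.0322 − (-0.0064)·1.348021 − (-0.1255/3.1104)·0.903969 = 0.012901
denominator = 1 − 1.348021 = -0.348021
p = 0.012901 / -0.348021 = -0.0371

p = -0.0371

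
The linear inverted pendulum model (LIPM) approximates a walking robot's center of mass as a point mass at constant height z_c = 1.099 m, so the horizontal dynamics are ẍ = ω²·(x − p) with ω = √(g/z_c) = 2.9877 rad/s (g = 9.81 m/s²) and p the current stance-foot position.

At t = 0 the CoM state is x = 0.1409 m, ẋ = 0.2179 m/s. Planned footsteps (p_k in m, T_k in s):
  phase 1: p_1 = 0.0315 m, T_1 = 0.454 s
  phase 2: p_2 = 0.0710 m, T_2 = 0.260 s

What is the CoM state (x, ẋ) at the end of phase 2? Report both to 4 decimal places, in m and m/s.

x = 0.7908, ẋ = 2.1918

phase 1: p=0.0315, T=0.454, ωT=1.356416, cosh=2.069918, sinh=1.812336; start (x,ẋ)=(0.140900, 0.217900) → end (x,ẋ)=(0.390127, 1.043405)
phase 2: p=0.0710, T=0.260, ωT=0.776802, cosh=1.317191, sinh=0.857316; start (x,ẋ)=(0.390127, 1.043405) → end (x,ẋ)=(0.790755, 2.191776)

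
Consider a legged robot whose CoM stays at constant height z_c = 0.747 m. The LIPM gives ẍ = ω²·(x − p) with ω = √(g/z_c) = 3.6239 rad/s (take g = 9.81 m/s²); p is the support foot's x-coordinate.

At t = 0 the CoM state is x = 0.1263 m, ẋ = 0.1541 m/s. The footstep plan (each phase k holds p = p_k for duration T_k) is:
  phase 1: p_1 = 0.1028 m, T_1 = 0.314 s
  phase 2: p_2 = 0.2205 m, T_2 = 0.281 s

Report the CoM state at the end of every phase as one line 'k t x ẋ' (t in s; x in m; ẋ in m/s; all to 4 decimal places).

1 0.3140 0.2028 0.3843
2 0.5950 0.3204 0.5240

phase 1: p=0.1028, T=0.314, ωT=1.137905, cosh=1.720357, sinh=1.399867; start (x,ẋ)=(0.126300, 0.154100) → end (x,ẋ)=(0.202755, 0.384322)
phase 2: p=0.2205, T=0.281, ωT=1.018316, cosh=1.564866, sinh=1.203663; start (x,ẋ)=(0.202755, 0.384322) → end (x,ẋ)=(0.320383, 0.524010)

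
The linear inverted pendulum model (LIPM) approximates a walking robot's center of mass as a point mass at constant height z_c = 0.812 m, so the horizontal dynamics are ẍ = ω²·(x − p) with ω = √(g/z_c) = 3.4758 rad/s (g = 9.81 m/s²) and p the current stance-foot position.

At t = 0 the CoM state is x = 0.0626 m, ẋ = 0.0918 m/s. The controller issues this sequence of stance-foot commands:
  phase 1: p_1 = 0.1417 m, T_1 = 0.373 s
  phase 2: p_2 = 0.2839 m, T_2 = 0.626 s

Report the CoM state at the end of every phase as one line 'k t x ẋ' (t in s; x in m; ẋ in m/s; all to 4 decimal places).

phase 1: p=0.1417, T=0.373, ωT=1.296473, cosh=1.964937, sinh=1.691442; start (x,ẋ)=(0.062600, 0.091800) → end (x,ẋ)=(0.030946, -0.284657)
phase 2: p=0.2839, T=0.626, ωT=2.175851, cosh=4.461594, sinh=4.348083; start (x,ẋ)=(0.030946, -0.284657) → end (x,ẋ)=(-1.200770, -5.092926)

1 0.3730 0.0309 -0.2847
2 0.9990 -1.2008 -5.0929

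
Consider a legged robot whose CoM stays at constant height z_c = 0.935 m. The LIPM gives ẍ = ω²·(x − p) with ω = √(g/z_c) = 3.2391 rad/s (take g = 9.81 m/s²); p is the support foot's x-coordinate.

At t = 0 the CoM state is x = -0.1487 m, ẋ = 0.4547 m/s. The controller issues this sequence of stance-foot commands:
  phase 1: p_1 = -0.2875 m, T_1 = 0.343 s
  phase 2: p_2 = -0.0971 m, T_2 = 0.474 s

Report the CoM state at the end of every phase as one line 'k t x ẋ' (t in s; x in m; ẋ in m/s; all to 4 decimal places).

1 0.3430 0.1362 1.3742
2 0.8170 1.4089 5.0112

phase 1: p=-0.2875, T=0.343, ωT=1.111011, cosh=1.683327, sinh=1.354101; start (x,ẋ)=(-0.148700, 0.454700) → end (x,ẋ)=(0.136233, 1.374195)
phase 2: p=-0.0971, T=0.474, ωT=1.535333, cosh=2.429129, sinh=2.213745; start (x,ẋ)=(0.136233, 1.374195) → end (x,ẋ)=(1.408881, 5.011218)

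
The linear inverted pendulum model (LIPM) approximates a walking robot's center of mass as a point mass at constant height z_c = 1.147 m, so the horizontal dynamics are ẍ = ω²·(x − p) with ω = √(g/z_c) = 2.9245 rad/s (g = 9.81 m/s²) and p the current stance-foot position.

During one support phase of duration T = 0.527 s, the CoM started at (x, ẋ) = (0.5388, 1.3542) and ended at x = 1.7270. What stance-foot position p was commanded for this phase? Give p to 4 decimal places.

ωT = 2.9245·0.527 = 1.541212; cosh(ωT) = 2.442183, sinh(ωT) = 2.228062
x(T) = p + (x₀−p)·cosh(ωT) + (ẋ₀/ω)·sinh(ωT) ⇒ p·(1 − cosh) = x(T) − x₀·cosh − (ẋ₀/ω)·sinh
numerator   = 1.7270 − (0.5388)·2.442183 − (1.3542/2.9245)·2.228062 = -0.620560
denominator = 1 − 2.442183 = -1.442183
p = -0.620560 / -1.442183 = 0.4303

p = 0.4303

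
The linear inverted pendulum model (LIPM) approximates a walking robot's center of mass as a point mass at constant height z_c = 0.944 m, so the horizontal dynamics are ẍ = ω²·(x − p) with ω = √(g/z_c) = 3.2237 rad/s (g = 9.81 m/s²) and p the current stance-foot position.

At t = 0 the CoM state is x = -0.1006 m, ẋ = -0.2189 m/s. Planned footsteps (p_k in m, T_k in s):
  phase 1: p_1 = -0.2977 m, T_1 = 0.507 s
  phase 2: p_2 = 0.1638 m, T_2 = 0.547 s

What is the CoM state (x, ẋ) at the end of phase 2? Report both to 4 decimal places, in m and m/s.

phase 1: p=-0.2977, T=0.507, ωT=1.634416, cosh=2.660765, sinh=2.465698; start (x,ẋ)=(-0.100600, -0.218900) → end (x,ẋ)=(0.059308, 0.984242)
phase 2: p=0.1638, T=0.547, ωT=1.763364, cosh=3.001745, sinh=2.830278; start (x,ẋ)=(0.059308, 0.984242) → end (x,ẋ)=(0.714265, 2.001057)

x = 0.7143, ẋ = 2.0011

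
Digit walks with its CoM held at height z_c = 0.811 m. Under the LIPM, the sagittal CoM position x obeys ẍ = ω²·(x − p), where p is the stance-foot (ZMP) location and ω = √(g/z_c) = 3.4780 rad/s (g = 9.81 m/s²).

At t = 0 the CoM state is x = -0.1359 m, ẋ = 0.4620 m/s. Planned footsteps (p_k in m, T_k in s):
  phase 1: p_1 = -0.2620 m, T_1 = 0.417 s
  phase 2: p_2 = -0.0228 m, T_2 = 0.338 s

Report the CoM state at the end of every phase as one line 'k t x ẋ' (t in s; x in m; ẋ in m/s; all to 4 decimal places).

1 0.4170 0.2893 1.9230
2 0.7550 1.3414 5.0031

phase 1: p=-0.2620, T=0.417, ωT=1.450326, cosh=2.249499, sinh=2.015005; start (x,ẋ)=(-0.135900, 0.462000) → end (x,ẋ)=(0.289325, 1.923001)
phase 2: p=-0.0228, T=0.338, ωT=1.175564, cosh=1.774307, sinh=1.465662; start (x,ẋ)=(0.289325, 1.923001) → end (x,ẋ)=(1.341377, 5.003075)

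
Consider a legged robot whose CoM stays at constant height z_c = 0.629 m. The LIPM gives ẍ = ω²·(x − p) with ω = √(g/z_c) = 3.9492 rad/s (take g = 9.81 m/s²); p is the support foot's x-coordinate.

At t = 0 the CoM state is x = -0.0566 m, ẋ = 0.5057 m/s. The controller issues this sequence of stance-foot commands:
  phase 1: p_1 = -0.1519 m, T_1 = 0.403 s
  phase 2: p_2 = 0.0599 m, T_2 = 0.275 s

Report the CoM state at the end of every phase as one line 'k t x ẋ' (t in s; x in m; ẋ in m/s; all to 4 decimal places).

phase 1: p=-0.1519, T=0.403, ωT=1.591528, cosh=2.557430, sinh=2.353816; start (x,ẋ)=(-0.056600, 0.505700) → end (x,ẋ)=(0.393232, 2.179171)
phase 2: p=0.0599, T=0.275, ωT=1.086030, cosh=1.650022, sinh=1.312468; start (x,ẋ)=(0.393232, 2.179171) → end (x,ẋ)=(1.334126, 5.323407)

1 0.4030 0.3932 2.1792
2 0.6780 1.3341 5.3234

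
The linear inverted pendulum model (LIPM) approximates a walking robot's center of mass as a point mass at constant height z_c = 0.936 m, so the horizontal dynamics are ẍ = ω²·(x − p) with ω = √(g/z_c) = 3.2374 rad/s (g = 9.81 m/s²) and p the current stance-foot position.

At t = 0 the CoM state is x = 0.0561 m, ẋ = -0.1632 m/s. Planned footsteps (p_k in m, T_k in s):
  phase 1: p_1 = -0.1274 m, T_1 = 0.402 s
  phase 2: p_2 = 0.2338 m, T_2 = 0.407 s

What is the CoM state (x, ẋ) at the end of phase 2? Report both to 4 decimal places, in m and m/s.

x = 0.4327, ẋ = 0.9018

phase 1: p=-0.1274, T=0.402, ωT=1.301435, cosh=1.973353, sinh=1.701212; start (x,ẋ)=(0.056100, -0.163200) → end (x,ẋ)=(0.148951, 0.688576)
phase 2: p=0.2338, T=0.407, ωT=1.317622, cosh=2.001150, sinh=1.733379; start (x,ẋ)=(0.148951, 0.688576) → end (x,ẋ)=(0.432683, 0.901800)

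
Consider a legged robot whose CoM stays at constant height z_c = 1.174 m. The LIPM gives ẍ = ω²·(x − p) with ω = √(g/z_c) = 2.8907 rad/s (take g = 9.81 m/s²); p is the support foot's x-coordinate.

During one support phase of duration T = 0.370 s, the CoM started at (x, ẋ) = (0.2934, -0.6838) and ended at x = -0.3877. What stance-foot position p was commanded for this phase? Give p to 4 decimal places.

p = 0.8932

ωT = 2.8907·0.370 = 1.069559; cosh(ωT) = 1.628627, sinh(ωT) = 1.285467
x(T) = p + (x₀−p)·cosh(ωT) + (ẋ₀/ω)·sinh(ωT) ⇒ p·(1 − cosh) = x(T) − x₀·cosh − (ẋ₀/ω)·sinh
numerator   = -0.3877 − (0.2934)·1.628627 − (-0.6838/2.8907)·1.285467 = -0.561460
denominator = 1 − 1.628627 = -0.628627
p = -0.561460 / -0.628627 = 0.8932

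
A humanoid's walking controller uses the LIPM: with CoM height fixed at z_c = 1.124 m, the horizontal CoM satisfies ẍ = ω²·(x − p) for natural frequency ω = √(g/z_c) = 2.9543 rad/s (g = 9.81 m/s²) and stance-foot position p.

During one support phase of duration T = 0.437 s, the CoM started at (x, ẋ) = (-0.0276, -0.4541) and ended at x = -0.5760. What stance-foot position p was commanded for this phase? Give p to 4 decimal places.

ωT = 2.9543·0.437 = 1.291029; cosh(ωT) = 1.955757, sinh(ωT) = 1.680770
x(T) = p + (x₀−p)·cosh(ωT) + (ẋ₀/ω)·sinh(ωT) ⇒ p·(1 − cosh) = x(T) − x₀·cosh − (ẋ₀/ω)·sinh
numerator   = -0.5760 − (-0.0276)·1.955757 − (-0.4541/2.9543)·1.680770 = -0.263673
denominator = 1 − 1.955757 = -0.955757
p = -0.263673 / -0.955757 = 0.2759

p = 0.2759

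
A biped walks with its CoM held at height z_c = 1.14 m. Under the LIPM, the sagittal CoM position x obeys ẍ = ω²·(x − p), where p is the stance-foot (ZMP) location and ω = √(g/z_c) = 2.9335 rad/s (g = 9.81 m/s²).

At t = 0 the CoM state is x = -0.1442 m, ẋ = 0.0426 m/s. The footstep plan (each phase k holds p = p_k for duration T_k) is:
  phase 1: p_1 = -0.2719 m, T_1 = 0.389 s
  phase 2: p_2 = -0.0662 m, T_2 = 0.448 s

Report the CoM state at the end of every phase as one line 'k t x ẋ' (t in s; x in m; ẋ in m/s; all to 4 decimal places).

phase 1: p=-0.2719, T=0.389, ωT=1.141131, cosh=1.724883, sinh=1.405425; start (x,ẋ)=(-0.144200, 0.042600) → end (x,ẋ)=(-0.031223, 0.599964)
phase 2: p=-0.0662, T=0.448, ωT=1.314208, cosh=1.995245, sinh=1.726558; start (x,ẋ)=(-0.031223, 0.599964) → end (x,ẋ)=(0.356706, 1.374227)

1 0.3890 -0.0312 0.6000
2 0.8370 0.3567 1.3742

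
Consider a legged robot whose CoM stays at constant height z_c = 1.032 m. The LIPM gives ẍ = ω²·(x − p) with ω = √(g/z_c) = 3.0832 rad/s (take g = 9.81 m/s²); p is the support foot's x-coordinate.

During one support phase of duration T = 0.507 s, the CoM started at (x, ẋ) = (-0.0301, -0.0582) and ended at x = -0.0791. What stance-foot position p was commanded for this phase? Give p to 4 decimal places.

ωT = 3.0832·0.507 = 1.563182; cosh(ωT) = 2.491729, sinh(ωT) = 2.282261
x(T) = p + (x₀−p)·cosh(ωT) + (ẋ₀/ω)·sinh(ωT) ⇒ p·(1 − cosh) = x(T) − x₀·cosh − (ẋ₀/ω)·sinh
numerator   = -0.0791 − (-0.0301)·2.491729 − (-0.0582/3.0832)·2.282261 = 0.038982
denominator = 1 − 2.491729 = -1.491729
p = 0.038982 / -1.491729 = -0.0261

p = -0.0261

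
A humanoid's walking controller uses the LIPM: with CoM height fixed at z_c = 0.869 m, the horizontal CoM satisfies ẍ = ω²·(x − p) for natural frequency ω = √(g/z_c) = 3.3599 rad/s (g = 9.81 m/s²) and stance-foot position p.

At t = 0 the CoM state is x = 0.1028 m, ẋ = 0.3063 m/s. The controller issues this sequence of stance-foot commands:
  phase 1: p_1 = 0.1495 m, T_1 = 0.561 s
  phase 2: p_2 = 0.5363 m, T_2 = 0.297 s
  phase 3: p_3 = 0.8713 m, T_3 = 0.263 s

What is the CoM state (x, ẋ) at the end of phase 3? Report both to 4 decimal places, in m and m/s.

x = 0.0573, ẋ = -2.0611

phase 1: p=0.1495, T=0.561, ωT=1.884904, cosh=3.368783, sinh=3.216939; start (x,ẋ)=(0.102800, 0.306300) → end (x,ẋ)=(0.285445, 0.527097)
phase 2: p=0.5363, T=0.297, ωT=0.997890, cosh=1.540605, sinh=1.171948; start (x,ẋ)=(0.285445, 0.527097) → end (x,ẋ)=(0.333685, -0.175726)
phase 3: p=0.8713, T=0.263, ωT=0.883654, cosh=1.416497, sinh=1.003227; start (x,ẋ)=(0.333685, -0.175726) → end (x,ẋ)=(0.057301, -2.061076)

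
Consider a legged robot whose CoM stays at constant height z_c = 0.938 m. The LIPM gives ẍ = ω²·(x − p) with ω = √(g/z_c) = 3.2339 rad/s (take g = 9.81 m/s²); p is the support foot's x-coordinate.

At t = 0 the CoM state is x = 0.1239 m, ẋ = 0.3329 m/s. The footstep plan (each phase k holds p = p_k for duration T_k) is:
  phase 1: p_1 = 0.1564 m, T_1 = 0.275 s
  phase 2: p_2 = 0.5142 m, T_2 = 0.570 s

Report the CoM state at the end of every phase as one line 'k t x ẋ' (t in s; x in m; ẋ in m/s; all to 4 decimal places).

phase 1: p=0.1564, T=0.275, ωT=0.889323, cosh=1.422207, sinh=1.011273; start (x,ẋ)=(0.123900, 0.332900) → end (x,ẋ)=(0.214279, 0.367166)
phase 2: p=0.5142, T=0.570, ωT=1.843323, cosh=3.237894, sinh=3.079603; start (x,ẋ)=(0.214279, 0.367166) → end (x,ẋ)=(-0.107263, -1.798102)

1 0.2750 0.2143 0.3672
2 0.8450 -0.1073 -1.7981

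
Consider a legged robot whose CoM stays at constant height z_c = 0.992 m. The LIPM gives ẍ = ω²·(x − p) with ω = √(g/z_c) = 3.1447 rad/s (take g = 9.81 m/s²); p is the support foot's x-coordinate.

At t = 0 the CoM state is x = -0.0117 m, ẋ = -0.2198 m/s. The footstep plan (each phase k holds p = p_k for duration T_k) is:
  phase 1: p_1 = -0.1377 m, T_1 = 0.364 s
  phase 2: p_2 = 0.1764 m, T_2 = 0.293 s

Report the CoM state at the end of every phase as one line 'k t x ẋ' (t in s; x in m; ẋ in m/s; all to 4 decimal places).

phase 1: p=-0.1377, T=0.364, ωT=1.144671, cosh=1.729868, sinh=1.411539; start (x,ẋ)=(-0.011700, -0.219800) → end (x,ẋ)=(-0.018397, 0.179072)
phase 2: p=0.1764, T=0.293, ωT=0.921397, cosh=1.455381, sinh=1.057418; start (x,ẋ)=(-0.018397, 0.179072) → end (x,ẋ)=(-0.046890, -0.387132)

1 0.3640 -0.0184 0.1791
2 0.6570 -0.0469 -0.3871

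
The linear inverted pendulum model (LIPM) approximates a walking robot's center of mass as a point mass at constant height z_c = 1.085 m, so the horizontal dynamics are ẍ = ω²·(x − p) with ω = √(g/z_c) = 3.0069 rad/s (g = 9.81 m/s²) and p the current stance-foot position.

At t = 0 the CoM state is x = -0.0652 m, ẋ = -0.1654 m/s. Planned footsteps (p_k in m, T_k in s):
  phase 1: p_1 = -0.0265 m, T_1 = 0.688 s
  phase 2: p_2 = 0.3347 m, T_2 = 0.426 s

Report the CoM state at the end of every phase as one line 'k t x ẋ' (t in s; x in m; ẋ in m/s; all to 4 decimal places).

1 0.6880 -0.3963 -1.1182
2 1.1140 -1.7004 -5.8193

phase 1: p=-0.0265, T=0.688, ωT=2.068747, cosh=4.020623, sinh=3.894279; start (x,ẋ)=(-0.065200, -0.165400) → end (x,ẋ)=(-0.396310, -1.118177)
phase 2: p=0.3347, T=0.426, ωT=1.280939, cosh=1.938898, sinh=1.661122; start (x,ẋ)=(-0.396310, -1.118177) → end (x,ẋ)=(-1.700376, -5.819299)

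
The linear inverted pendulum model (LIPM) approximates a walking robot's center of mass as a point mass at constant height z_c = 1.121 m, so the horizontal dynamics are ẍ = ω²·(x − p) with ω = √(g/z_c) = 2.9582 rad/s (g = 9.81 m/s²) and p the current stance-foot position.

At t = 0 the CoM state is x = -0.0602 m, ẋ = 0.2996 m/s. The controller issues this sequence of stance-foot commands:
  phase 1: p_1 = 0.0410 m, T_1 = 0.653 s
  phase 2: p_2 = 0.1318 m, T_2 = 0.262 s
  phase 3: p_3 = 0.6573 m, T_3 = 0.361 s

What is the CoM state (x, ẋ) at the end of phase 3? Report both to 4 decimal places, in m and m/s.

phase 1: p=0.0410, T=0.653, ωT=1.931705, cosh=3.523083, sinh=3.378182; start (x,ẋ)=(-0.060200, 0.299600) → end (x,ẋ)=(0.026599, 0.044190)
phase 2: p=0.1318, T=0.262, ωT=0.775048, cosh=1.315689, sinh=0.855008; start (x,ẋ)=(0.026599, 0.044190) → end (x,ẋ)=(0.006160, -0.207943)
phase 3: p=0.6573, T=0.361, ωT=1.067910, cosh=1.626510, sinh=1.282784; start (x,ẋ)=(0.006160, -0.207943) → end (x,ẋ)=(-0.491957, -2.809122)

x = -0.4920, ẋ = -2.8091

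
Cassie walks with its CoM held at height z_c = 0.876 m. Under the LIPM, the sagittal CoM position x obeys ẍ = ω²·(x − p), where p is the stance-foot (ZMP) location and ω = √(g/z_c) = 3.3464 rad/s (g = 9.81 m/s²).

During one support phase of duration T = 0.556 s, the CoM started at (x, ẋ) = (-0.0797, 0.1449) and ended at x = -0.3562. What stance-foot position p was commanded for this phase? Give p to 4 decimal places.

ωT = 3.3464·0.556 = 1.860598; cosh(ωT) = 3.291581, sinh(ωT) = 3.136001
x(T) = p + (x₀−p)·cosh(ωT) + (ẋ₀/ω)·sinh(ωT) ⇒ p·(1 − cosh) = x(T) − x₀·cosh − (ẋ₀/ω)·sinh
numerator   = -0.3562 − (-0.0797)·3.291581 − (0.1449/3.3464)·3.136001 = -0.229651
denominator = 1 − 3.291581 = -2.291581
p = -0.229651 / -2.291581 = 0.1002

p = 0.1002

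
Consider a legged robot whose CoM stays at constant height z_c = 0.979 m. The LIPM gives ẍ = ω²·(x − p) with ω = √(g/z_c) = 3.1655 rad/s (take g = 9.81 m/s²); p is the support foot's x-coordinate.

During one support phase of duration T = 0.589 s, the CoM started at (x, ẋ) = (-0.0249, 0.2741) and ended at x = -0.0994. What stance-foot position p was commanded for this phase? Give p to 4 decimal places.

ωT = 3.1655·0.589 = 1.864480; cosh(ωT) = 3.303777, sinh(ωT) = 3.148800
x(T) = p + (x₀−p)·cosh(ωT) + (ẋ₀/ω)·sinh(ωT) ⇒ p·(1 − cosh) = x(T) − x₀·cosh − (ẋ₀/ω)·sinh
numerator   = -0.0994 − (-0.0249)·3.303777 − (0.2741/3.1655)·3.148800 = -0.289790
denominator = 1 − 3.303777 = -2.303777
p = -0.289790 / -2.303777 = 0.1258

p = 0.1258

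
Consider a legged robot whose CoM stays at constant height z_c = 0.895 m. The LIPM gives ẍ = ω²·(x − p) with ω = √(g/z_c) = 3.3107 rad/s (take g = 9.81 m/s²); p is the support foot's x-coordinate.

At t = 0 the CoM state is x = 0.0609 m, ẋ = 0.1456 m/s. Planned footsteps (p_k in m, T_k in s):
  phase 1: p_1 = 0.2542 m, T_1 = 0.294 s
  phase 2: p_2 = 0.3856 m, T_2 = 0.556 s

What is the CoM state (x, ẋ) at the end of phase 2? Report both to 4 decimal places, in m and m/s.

x = -1.2911, ẋ = -5.4350

phase 1: p=0.2542, T=0.294, ωT=0.973346, cosh=1.512301, sinh=1.134484; start (x,ẋ)=(0.060900, 0.145600) → end (x,ẋ)=(0.011765, -0.505832)
phase 2: p=0.3856, T=0.556, ωT=1.840749, cosh=3.229978, sinh=3.071279; start (x,ẋ)=(0.011765, -0.505832) → end (x,ẋ)=(-1.291129, -5.435008)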